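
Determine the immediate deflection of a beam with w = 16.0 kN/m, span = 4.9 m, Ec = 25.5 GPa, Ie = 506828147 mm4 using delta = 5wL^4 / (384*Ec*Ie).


Convert: L = 4.9 m = 4900 mm, Ec = 25.5 GPa = 25500 MPa
delta = 5 * 16.0 * 4900^4 / (384 * 25500 * 506828147)
= 9.29 mm

9.29


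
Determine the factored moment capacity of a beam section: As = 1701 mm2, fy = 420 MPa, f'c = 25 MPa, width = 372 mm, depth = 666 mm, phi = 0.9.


a = As * fy / (0.85 * f'c * b)
= 1701 * 420 / (0.85 * 25 * 372)
= 90.3757 mm
Mn = As * fy * (d - a/2) / 10^6
= 443.5206 kN-m
phi*Mn = 0.9 * 443.5206 = 399.17 kN-m

399.17


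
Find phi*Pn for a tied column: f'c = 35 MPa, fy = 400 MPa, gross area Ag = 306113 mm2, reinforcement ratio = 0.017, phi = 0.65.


Ast = rho * Ag = 0.017 * 306113 = 5203.921 mm2
phi*Pn = 0.65 * 0.80 * (0.85 * 35 * (306113 - 5203.921) + 400 * 5203.921) / 1000
= 5737.48 kN

5737.48


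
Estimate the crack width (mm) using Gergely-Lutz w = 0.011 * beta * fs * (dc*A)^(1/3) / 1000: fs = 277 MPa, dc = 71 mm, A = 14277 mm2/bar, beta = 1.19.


w = 0.011 * beta * fs * (dc * A)^(1/3) / 1000
= 0.011 * 1.19 * 277 * (71 * 14277)^(1/3) / 1000
= 0.364 mm

0.364


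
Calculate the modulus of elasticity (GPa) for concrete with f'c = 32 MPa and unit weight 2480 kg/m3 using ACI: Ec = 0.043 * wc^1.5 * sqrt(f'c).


Ec = 0.043 * 2480^1.5 * sqrt(32) / 1000
= 30.04 GPa

30.04


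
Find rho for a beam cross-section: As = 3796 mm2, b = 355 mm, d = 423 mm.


rho = As / (b * d)
= 3796 / (355 * 423)
= 0.0253

0.0253


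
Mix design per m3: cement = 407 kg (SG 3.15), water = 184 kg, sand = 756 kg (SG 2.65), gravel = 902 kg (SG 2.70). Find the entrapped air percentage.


Vol cement = 407 / (3.15 * 1000) = 0.129206 m3
Vol water = 184 / 1000 = 0.184 m3
Vol sand = 756 / (2.65 * 1000) = 0.285283 m3
Vol gravel = 902 / (2.70 * 1000) = 0.334074 m3
Total solid + water volume = 0.932563 m3
Air = (1 - 0.932563) * 100 = 6.74%

6.74


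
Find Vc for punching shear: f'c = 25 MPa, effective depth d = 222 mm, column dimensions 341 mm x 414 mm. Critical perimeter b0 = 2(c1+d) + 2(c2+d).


b0 = 2*(341 + 222) + 2*(414 + 222) = 2398 mm
Vc = 0.33 * sqrt(25) * 2398 * 222 / 1000
= 878.39 kN

878.39


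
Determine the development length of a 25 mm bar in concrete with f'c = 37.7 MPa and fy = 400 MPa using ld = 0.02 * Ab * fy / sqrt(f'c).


Ab = pi * 25^2 / 4 = 490.874 mm2
ld = 0.02 * 490.874 * 400 / sqrt(37.7)
= 639.6 mm

639.6


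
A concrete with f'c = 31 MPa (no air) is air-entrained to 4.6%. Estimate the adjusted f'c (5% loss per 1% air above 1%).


Strength loss = (4.6 - 1) * 5 = 18.0%
f'c = 31 * (1 - 18.0/100)
= 25.42 MPa

25.42


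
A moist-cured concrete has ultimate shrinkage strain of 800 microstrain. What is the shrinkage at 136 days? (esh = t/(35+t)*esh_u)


esh(136) = 136 / (35 + 136) * 800
= 136 / 171 * 800
= 636.3 microstrain

636.3


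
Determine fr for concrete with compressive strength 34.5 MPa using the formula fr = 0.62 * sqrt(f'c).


fr = 0.62 * sqrt(34.5)
= 3.642 MPa

3.642


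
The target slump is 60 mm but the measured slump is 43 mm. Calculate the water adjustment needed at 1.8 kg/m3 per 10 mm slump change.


Difference = 60 - 43 = 17 mm
Water adjustment = 17 * 1.8 / 10 = 3.1 kg/m3

3.1


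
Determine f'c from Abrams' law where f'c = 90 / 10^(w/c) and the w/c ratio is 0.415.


f'c = 90 / 10^0.415
= 90 / 2.6
= 34.61 MPa

34.61


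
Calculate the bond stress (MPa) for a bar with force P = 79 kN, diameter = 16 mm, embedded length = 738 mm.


u = P / (pi * db * ld)
= 79 * 1000 / (pi * 16 * 738)
= 2.13 MPa

2.13


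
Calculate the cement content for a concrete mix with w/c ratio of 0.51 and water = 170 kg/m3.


Cement = water / (w/c)
= 170 / 0.51
= 333.3 kg/m3

333.3


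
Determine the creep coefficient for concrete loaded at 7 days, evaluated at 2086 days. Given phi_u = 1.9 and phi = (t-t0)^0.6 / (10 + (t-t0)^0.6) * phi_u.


dt = 2086 - 7 = 2079
phi = 2079^0.6 / (10 + 2079^0.6) * 1.9
= 1.724

1.724


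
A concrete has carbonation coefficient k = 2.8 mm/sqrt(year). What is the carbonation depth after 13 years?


depth = k * sqrt(t)
= 2.8 * sqrt(13)
= 10.1 mm

10.1


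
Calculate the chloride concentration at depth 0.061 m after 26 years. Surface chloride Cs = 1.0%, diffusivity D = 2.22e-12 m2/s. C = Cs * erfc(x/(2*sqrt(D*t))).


t_seconds = 26 * 365.25 * 24 * 3600 = 820497600.0 s
arg = 0.061 / (2 * sqrt(2.22e-12 * 820497600.0))
= 0.7146
erfc(0.7146) = 0.3122
C = 1.0 * 0.3122 = 0.3122%

0.3122


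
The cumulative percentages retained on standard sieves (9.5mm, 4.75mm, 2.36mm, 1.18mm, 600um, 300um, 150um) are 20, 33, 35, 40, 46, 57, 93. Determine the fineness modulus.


FM = sum(cumulative % retained) / 100
= 324 / 100
= 3.24

3.24


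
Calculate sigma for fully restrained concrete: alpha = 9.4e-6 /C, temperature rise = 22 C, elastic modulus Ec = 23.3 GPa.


sigma = alpha * dT * Ec
= 9.4e-6 * 22 * 23.3 * 1000
= 4.818 MPa

4.818


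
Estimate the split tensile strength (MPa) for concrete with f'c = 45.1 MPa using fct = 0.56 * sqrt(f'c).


fct = 0.56 * sqrt(45.1)
= 0.56 * 6.716
= 3.761 MPa

3.761


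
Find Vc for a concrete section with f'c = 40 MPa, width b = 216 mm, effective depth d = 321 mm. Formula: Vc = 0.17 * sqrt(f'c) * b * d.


Vc = 0.17 * sqrt(40) * 216 * 321 / 1000
= 74.55 kN

74.55


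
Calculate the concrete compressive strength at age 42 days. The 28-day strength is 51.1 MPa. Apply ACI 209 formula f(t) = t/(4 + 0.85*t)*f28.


f(42) = 42 / (4 + 0.85 * 42) * 51.1
= 42 / 39.7 * 51.1
= 54.06 MPa

54.06


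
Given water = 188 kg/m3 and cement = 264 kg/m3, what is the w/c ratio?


w/c = water / cement
w/c = 188 / 264 = 0.712

0.712


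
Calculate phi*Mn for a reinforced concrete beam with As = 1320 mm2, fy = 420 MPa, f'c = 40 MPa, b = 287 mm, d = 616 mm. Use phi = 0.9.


a = As * fy / (0.85 * f'c * b)
= 1320 * 420 / (0.85 * 40 * 287)
= 56.8149 mm
Mn = As * fy * (d - a/2) / 10^6
= 325.7613 kN-m
phi*Mn = 0.9 * 325.7613 = 293.19 kN-m

293.19


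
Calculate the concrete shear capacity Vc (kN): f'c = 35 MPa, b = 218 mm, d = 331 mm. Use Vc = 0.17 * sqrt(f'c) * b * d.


Vc = 0.17 * sqrt(35) * 218 * 331 / 1000
= 72.57 kN

72.57


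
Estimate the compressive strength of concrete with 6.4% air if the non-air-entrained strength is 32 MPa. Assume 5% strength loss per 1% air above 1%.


Strength loss = (6.4 - 1) * 5 = 27.0%
f'c = 32 * (1 - 27.0/100)
= 23.36 MPa

23.36


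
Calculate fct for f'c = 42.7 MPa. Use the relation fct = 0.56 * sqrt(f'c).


fct = 0.56 * sqrt(42.7)
= 0.56 * 6.535
= 3.659 MPa

3.659


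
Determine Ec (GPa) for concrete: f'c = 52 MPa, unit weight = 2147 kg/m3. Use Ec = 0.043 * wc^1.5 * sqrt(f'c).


Ec = 0.043 * 2147^1.5 * sqrt(52) / 1000
= 30.85 GPa

30.85


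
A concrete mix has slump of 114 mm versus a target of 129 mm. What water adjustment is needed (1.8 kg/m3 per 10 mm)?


Difference = 129 - 114 = 15 mm
Water adjustment = 15 * 1.8 / 10 = 2.7 kg/m3

2.7


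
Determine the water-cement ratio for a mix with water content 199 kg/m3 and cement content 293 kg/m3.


w/c = water / cement
w/c = 199 / 293 = 0.679

0.679


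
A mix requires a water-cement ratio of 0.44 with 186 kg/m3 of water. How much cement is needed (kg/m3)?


Cement = water / (w/c)
= 186 / 0.44
= 422.7 kg/m3

422.7


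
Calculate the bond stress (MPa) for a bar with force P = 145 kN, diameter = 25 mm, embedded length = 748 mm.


u = P / (pi * db * ld)
= 145 * 1000 / (pi * 25 * 748)
= 2.468 MPa

2.468


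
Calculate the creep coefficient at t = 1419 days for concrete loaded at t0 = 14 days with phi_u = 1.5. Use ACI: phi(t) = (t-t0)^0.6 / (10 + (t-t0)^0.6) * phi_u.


dt = 1419 - 14 = 1405
phi = 1405^0.6 / (10 + 1405^0.6) * 1.5
= 1.328

1.328


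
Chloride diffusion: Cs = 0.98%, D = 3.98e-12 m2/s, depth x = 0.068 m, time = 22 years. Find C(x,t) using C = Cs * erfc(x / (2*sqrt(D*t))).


t_seconds = 22 * 365.25 * 24 * 3600 = 694267200.0 s
arg = 0.068 / (2 * sqrt(3.98e-12 * 694267200.0))
= 0.6468
erfc(0.6468) = 0.3603
C = 0.98 * 0.3603 = 0.3531%

0.3531


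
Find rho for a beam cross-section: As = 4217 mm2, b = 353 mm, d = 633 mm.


rho = As / (b * d)
= 4217 / (353 * 633)
= 0.0189

0.0189


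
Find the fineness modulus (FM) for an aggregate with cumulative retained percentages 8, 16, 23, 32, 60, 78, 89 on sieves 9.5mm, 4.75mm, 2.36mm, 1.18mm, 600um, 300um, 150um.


FM = sum(cumulative % retained) / 100
= 306 / 100
= 3.06

3.06


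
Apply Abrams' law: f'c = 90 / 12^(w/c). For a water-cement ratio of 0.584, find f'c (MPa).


f'c = 90 / 12^0.584
= 90 / 4.268
= 21.09 MPa

21.09


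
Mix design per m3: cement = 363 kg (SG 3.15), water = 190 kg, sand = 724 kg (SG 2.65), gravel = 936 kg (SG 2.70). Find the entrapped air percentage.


Vol cement = 363 / (3.15 * 1000) = 0.115238 m3
Vol water = 190 / 1000 = 0.19 m3
Vol sand = 724 / (2.65 * 1000) = 0.273208 m3
Vol gravel = 936 / (2.70 * 1000) = 0.346667 m3
Total solid + water volume = 0.925112 m3
Air = (1 - 0.925112) * 100 = 7.49%

7.49


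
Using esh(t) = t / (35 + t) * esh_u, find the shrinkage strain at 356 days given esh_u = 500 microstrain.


esh(356) = 356 / (35 + 356) * 500
= 356 / 391 * 500
= 455.2 microstrain

455.2


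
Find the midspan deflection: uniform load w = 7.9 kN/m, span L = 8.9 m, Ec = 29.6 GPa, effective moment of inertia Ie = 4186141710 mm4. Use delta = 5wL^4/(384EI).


Convert: L = 8.9 m = 8900 mm, Ec = 29.6 GPa = 29600 MPa
delta = 5 * 7.9 * 8900^4 / (384 * 29600 * 4186141710)
= 5.21 mm

5.21


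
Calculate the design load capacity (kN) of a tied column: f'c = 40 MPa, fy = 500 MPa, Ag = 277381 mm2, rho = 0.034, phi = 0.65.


Ast = rho * Ag = 0.034 * 277381 = 9430.954 mm2
phi*Pn = 0.65 * 0.80 * (0.85 * 40 * (277381 - 9430.954) + 500 * 9430.954) / 1000
= 7189.4 kN

7189.4


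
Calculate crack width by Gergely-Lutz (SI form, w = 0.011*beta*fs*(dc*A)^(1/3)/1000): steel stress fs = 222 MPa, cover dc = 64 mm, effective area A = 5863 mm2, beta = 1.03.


w = 0.011 * beta * fs * (dc * A)^(1/3) / 1000
= 0.011 * 1.03 * 222 * (64 * 5863)^(1/3) / 1000
= 0.181 mm

0.181


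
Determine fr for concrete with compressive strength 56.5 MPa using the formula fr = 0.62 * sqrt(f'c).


fr = 0.62 * sqrt(56.5)
= 4.66 MPa

4.66


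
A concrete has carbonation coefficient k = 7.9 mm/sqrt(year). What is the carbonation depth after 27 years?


depth = k * sqrt(t)
= 7.9 * sqrt(27)
= 41.05 mm

41.05


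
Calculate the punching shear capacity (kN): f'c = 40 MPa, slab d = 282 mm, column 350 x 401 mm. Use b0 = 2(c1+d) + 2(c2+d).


b0 = 2*(350 + 282) + 2*(401 + 282) = 2630 mm
Vc = 0.33 * sqrt(40) * 2630 * 282 / 1000
= 1547.92 kN

1547.92


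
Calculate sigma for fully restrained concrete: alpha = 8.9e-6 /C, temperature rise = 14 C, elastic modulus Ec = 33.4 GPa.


sigma = alpha * dT * Ec
= 8.9e-6 * 14 * 33.4 * 1000
= 4.162 MPa

4.162


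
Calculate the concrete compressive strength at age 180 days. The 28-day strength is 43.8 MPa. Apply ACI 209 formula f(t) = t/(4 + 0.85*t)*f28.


f(180) = 180 / (4 + 0.85 * 180) * 43.8
= 180 / 157.0 * 43.8
= 50.22 MPa

50.22


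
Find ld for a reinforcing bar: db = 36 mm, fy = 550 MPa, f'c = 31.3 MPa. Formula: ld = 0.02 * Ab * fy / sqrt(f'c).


Ab = pi * 36^2 / 4 = 1017.876 mm2
ld = 0.02 * 1017.876 * 550 / sqrt(31.3)
= 2001.3 mm

2001.3


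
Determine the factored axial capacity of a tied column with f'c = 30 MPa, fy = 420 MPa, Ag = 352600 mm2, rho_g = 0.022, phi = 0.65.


Ast = rho * Ag = 0.022 * 352600 = 7757.2 mm2
phi*Pn = 0.65 * 0.80 * (0.85 * 30 * (352600 - 7757.2) + 420 * 7757.2) / 1000
= 6266.79 kN

6266.79


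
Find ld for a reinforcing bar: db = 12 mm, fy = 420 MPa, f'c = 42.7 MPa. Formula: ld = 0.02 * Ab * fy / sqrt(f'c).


Ab = pi * 12^2 / 4 = 113.097 mm2
ld = 0.02 * 113.097 * 420 / sqrt(42.7)
= 145.4 mm

145.4


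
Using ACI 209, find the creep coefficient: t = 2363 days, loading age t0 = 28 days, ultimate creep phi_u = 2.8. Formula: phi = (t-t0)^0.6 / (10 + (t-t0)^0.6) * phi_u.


dt = 2363 - 28 = 2335
phi = 2335^0.6 / (10 + 2335^0.6) * 2.8
= 2.556

2.556


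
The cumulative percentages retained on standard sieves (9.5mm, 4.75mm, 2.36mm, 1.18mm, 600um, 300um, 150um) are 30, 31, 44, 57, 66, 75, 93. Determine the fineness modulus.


FM = sum(cumulative % retained) / 100
= 396 / 100
= 3.96

3.96


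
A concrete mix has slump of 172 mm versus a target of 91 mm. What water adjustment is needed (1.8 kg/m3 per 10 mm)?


Difference = 91 - 172 = -81 mm
Water adjustment = -81 * 1.8 / 10 = -14.6 kg/m3

-14.6


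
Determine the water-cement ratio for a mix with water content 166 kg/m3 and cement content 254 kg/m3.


w/c = water / cement
w/c = 166 / 254 = 0.654

0.654


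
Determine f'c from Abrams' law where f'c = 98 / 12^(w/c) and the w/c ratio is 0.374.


f'c = 98 / 12^0.374
= 98 / 2.533
= 38.69 MPa

38.69


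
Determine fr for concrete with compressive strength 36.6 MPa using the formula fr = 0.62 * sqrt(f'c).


fr = 0.62 * sqrt(36.6)
= 3.751 MPa

3.751


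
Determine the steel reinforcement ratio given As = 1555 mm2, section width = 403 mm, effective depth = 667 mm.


rho = As / (b * d)
= 1555 / (403 * 667)
= 0.0058

0.0058


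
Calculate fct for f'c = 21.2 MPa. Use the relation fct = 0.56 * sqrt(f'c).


fct = 0.56 * sqrt(21.2)
= 0.56 * 4.604
= 2.578 MPa

2.578


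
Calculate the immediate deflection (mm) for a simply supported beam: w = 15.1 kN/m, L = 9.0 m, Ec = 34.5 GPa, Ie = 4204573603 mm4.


Convert: L = 9.0 m = 9000 mm, Ec = 34.5 GPa = 34500 MPa
delta = 5 * 15.1 * 9000^4 / (384 * 34500 * 4204573603)
= 8.89 mm

8.89


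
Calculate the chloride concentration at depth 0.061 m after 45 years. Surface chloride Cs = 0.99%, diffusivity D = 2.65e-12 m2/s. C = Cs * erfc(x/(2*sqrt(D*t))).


t_seconds = 45 * 365.25 * 24 * 3600 = 1420092000.0 s
arg = 0.061 / (2 * sqrt(2.65e-12 * 1420092000.0))
= 0.4972
erfc(0.4972) = 0.482
C = 0.99 * 0.482 = 0.4772%

0.4772


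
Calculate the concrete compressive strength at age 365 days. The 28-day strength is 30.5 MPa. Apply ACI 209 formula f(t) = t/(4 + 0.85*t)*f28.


f(365) = 365 / (4 + 0.85 * 365) * 30.5
= 365 / 314.25 * 30.5
= 35.43 MPa

35.43


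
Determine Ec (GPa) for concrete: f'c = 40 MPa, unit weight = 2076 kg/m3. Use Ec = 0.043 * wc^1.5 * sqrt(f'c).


Ec = 0.043 * 2076^1.5 * sqrt(40) / 1000
= 25.72 GPa

25.72


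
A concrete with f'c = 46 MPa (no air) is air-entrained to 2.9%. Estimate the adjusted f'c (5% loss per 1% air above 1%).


Strength loss = (2.9 - 1) * 5 = 9.5%
f'c = 46 * (1 - 9.5/100)
= 41.63 MPa

41.63


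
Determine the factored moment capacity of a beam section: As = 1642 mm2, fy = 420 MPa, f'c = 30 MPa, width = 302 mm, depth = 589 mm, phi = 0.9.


a = As * fy / (0.85 * f'c * b)
= 1642 * 420 / (0.85 * 30 * 302)
= 89.552 mm
Mn = As * fy * (d - a/2) / 10^6
= 375.3186 kN-m
phi*Mn = 0.9 * 375.3186 = 337.79 kN-m

337.79


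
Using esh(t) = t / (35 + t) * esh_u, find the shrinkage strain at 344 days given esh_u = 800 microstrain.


esh(344) = 344 / (35 + 344) * 800
= 344 / 379 * 800
= 726.1 microstrain

726.1


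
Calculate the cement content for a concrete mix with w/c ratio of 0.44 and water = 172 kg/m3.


Cement = water / (w/c)
= 172 / 0.44
= 390.9 kg/m3

390.9


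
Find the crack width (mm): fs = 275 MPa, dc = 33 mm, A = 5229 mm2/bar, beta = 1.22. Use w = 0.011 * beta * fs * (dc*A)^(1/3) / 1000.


w = 0.011 * beta * fs * (dc * A)^(1/3) / 1000
= 0.011 * 1.22 * 275 * (33 * 5229)^(1/3) / 1000
= 0.205 mm

0.205


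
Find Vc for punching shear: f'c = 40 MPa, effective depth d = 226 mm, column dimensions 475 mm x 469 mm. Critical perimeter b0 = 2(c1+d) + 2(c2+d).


b0 = 2*(475 + 226) + 2*(469 + 226) = 2792 mm
Vc = 0.33 * sqrt(40) * 2792 * 226 / 1000
= 1316.95 kN

1316.95


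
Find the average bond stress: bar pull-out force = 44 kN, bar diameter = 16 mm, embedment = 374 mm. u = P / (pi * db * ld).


u = P / (pi * db * ld)
= 44 * 1000 / (pi * 16 * 374)
= 2.341 MPa

2.341


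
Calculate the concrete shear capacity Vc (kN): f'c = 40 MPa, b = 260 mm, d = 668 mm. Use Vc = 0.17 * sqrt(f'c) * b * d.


Vc = 0.17 * sqrt(40) * 260 * 668 / 1000
= 186.74 kN

186.74


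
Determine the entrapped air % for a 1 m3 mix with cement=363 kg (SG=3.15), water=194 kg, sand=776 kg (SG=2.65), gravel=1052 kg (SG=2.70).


Vol cement = 363 / (3.15 * 1000) = 0.115238 m3
Vol water = 194 / 1000 = 0.194 m3
Vol sand = 776 / (2.65 * 1000) = 0.29283 m3
Vol gravel = 1052 / (2.70 * 1000) = 0.38963 m3
Total solid + water volume = 0.991698 m3
Air = (1 - 0.991698) * 100 = 0.83%

0.83


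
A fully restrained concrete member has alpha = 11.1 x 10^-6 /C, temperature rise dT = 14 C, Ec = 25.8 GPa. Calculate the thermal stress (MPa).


sigma = alpha * dT * Ec
= 11.1e-6 * 14 * 25.8 * 1000
= 4.009 MPa

4.009


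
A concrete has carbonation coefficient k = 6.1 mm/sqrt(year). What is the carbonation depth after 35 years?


depth = k * sqrt(t)
= 6.1 * sqrt(35)
= 36.09 mm

36.09


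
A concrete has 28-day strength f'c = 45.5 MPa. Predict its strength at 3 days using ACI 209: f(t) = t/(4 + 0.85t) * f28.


f(3) = 3 / (4 + 0.85 * 3) * 45.5
= 3 / 6.55 * 45.5
= 20.84 MPa

20.84


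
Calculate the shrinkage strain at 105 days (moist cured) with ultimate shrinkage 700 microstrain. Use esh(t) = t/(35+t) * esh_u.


esh(105) = 105 / (35 + 105) * 700
= 105 / 140 * 700
= 525.0 microstrain

525.0


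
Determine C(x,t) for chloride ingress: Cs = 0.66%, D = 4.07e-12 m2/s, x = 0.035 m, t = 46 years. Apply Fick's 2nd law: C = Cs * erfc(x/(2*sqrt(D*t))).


t_seconds = 46 * 365.25 * 24 * 3600 = 1451649600.0 s
arg = 0.035 / (2 * sqrt(4.07e-12 * 1451649600.0))
= 0.2277
erfc(0.2277) = 0.7475
C = 0.66 * 0.7475 = 0.4933%

0.4933


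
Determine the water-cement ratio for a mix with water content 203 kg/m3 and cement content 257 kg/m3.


w/c = water / cement
w/c = 203 / 257 = 0.79

0.79


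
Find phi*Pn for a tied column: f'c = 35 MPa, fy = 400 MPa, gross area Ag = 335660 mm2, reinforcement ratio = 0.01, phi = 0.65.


Ast = rho * Ag = 0.01 * 335660 = 3356.6 mm2
phi*Pn = 0.65 * 0.80 * (0.85 * 35 * (335660 - 3356.6) + 400 * 3356.6) / 1000
= 5838.91 kN

5838.91


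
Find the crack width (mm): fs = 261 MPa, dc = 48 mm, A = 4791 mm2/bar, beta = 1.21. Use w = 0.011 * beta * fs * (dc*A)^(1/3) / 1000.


w = 0.011 * beta * fs * (dc * A)^(1/3) / 1000
= 0.011 * 1.21 * 261 * (48 * 4791)^(1/3) / 1000
= 0.213 mm

0.213


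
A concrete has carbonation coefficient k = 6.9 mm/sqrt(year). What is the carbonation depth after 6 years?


depth = k * sqrt(t)
= 6.9 * sqrt(6)
= 16.9 mm

16.9


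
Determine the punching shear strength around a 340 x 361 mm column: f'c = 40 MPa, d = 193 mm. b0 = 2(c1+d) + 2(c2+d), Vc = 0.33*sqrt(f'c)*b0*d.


b0 = 2*(340 + 193) + 2*(361 + 193) = 2174 mm
Vc = 0.33 * sqrt(40) * 2174 * 193 / 1000
= 875.71 kN

875.71


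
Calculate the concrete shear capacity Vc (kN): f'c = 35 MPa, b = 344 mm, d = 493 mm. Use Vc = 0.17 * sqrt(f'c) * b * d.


Vc = 0.17 * sqrt(35) * 344 * 493 / 1000
= 170.56 kN

170.56


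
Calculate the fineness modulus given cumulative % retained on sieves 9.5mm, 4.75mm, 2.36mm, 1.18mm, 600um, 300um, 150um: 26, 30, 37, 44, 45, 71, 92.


FM = sum(cumulative % retained) / 100
= 345 / 100
= 3.45

3.45


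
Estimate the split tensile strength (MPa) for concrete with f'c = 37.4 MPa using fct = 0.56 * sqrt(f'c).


fct = 0.56 * sqrt(37.4)
= 0.56 * 6.116
= 3.425 MPa

3.425


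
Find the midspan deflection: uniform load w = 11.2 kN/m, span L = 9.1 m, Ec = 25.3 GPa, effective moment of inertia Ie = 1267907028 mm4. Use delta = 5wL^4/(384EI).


Convert: L = 9.1 m = 9100 mm, Ec = 25.3 GPa = 25300 MPa
delta = 5 * 11.2 * 9100^4 / (384 * 25300 * 1267907028)
= 31.18 mm

31.18


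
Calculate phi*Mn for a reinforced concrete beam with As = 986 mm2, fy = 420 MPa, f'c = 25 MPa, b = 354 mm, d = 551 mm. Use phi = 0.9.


a = As * fy / (0.85 * f'c * b)
= 986 * 420 / (0.85 * 25 * 354)
= 55.0508 mm
Mn = As * fy * (d - a/2) / 10^6
= 216.7813 kN-m
phi*Mn = 0.9 * 216.7813 = 195.1 kN-m

195.1


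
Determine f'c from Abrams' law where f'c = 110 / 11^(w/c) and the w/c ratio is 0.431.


f'c = 110 / 11^0.431
= 110 / 2.811
= 39.13 MPa

39.13


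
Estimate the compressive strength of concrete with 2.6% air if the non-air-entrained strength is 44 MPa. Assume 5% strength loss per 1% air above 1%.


Strength loss = (2.6 - 1) * 5 = 8.0%
f'c = 44 * (1 - 8.0/100)
= 40.48 MPa

40.48


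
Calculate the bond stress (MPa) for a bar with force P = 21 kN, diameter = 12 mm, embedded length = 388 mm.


u = P / (pi * db * ld)
= 21 * 1000 / (pi * 12 * 388)
= 1.436 MPa

1.436


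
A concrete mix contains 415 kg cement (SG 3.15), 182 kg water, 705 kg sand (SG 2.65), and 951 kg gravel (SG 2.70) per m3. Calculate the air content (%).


Vol cement = 415 / (3.15 * 1000) = 0.131746 m3
Vol water = 182 / 1000 = 0.182 m3
Vol sand = 705 / (2.65 * 1000) = 0.266038 m3
Vol gravel = 951 / (2.70 * 1000) = 0.352222 m3
Total solid + water volume = 0.932006 m3
Air = (1 - 0.932006) * 100 = 6.8%

6.8


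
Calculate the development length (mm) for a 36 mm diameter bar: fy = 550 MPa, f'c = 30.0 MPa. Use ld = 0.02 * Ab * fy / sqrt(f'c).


Ab = pi * 36^2 / 4 = 1017.876 mm2
ld = 0.02 * 1017.876 * 550 / sqrt(30.0)
= 2044.2 mm

2044.2


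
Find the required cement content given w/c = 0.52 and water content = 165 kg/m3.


Cement = water / (w/c)
= 165 / 0.52
= 317.3 kg/m3

317.3


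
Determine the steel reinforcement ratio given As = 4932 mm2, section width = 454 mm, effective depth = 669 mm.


rho = As / (b * d)
= 4932 / (454 * 669)
= 0.0162

0.0162


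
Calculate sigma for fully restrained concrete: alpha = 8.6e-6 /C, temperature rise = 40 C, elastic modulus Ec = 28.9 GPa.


sigma = alpha * dT * Ec
= 8.6e-6 * 40 * 28.9 * 1000
= 9.942 MPa

9.942


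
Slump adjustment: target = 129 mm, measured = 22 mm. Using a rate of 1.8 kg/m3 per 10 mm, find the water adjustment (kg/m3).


Difference = 129 - 22 = 107 mm
Water adjustment = 107 * 1.8 / 10 = 19.3 kg/m3

19.3


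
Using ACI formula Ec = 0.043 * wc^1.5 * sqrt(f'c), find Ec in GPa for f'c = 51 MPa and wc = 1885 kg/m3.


Ec = 0.043 * 1885^1.5 * sqrt(51) / 1000
= 25.13 GPa

25.13


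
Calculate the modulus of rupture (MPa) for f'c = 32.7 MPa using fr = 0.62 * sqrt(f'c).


fr = 0.62 * sqrt(32.7)
= 3.545 MPa

3.545


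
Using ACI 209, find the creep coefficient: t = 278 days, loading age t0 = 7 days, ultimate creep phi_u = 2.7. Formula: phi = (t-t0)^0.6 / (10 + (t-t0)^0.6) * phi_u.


dt = 278 - 7 = 271
phi = 271^0.6 / (10 + 271^0.6) * 2.7
= 2.005

2.005


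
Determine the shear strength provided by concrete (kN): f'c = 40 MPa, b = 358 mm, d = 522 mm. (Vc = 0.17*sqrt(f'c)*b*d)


Vc = 0.17 * sqrt(40) * 358 * 522 / 1000
= 200.92 kN

200.92


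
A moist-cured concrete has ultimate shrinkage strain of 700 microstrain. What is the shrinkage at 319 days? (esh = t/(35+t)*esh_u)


esh(319) = 319 / (35 + 319) * 700
= 319 / 354 * 700
= 630.8 microstrain

630.8


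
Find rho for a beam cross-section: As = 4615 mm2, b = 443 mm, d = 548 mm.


rho = As / (b * d)
= 4615 / (443 * 548)
= 0.019

0.019


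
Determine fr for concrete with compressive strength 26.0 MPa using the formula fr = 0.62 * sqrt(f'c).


fr = 0.62 * sqrt(26.0)
= 3.161 MPa

3.161


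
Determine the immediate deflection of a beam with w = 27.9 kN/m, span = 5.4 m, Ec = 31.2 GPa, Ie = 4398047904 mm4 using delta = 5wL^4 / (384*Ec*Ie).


Convert: L = 5.4 m = 5400 mm, Ec = 31.2 GPa = 31200 MPa
delta = 5 * 27.9 * 5400^4 / (384 * 31200 * 4398047904)
= 2.25 mm

2.25


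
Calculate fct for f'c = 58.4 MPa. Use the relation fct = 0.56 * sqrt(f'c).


fct = 0.56 * sqrt(58.4)
= 0.56 * 7.642
= 4.28 MPa

4.28


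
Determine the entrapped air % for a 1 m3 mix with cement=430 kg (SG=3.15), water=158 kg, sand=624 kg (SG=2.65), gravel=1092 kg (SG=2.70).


Vol cement = 430 / (3.15 * 1000) = 0.136508 m3
Vol water = 158 / 1000 = 0.158 m3
Vol sand = 624 / (2.65 * 1000) = 0.235472 m3
Vol gravel = 1092 / (2.70 * 1000) = 0.404444 m3
Total solid + water volume = 0.934424 m3
Air = (1 - 0.934424) * 100 = 6.56%

6.56


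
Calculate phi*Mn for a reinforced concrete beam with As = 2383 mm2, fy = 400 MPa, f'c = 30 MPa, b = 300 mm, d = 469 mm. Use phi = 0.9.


a = As * fy / (0.85 * f'c * b)
= 2383 * 400 / (0.85 * 30 * 300)
= 124.6013 mm
Mn = As * fy * (d - a/2) / 10^6
= 387.6658 kN-m
phi*Mn = 0.9 * 387.6658 = 348.9 kN-m

348.9


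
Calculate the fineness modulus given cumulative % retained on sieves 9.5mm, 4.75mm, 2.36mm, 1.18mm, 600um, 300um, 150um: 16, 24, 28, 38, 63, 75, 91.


FM = sum(cumulative % retained) / 100
= 335 / 100
= 3.35

3.35


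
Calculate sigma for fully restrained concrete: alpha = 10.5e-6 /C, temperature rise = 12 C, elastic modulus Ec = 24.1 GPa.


sigma = alpha * dT * Ec
= 10.5e-6 * 12 * 24.1 * 1000
= 3.037 MPa

3.037


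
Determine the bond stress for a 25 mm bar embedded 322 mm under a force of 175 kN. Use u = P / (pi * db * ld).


u = P / (pi * db * ld)
= 175 * 1000 / (pi * 25 * 322)
= 6.92 MPa

6.92


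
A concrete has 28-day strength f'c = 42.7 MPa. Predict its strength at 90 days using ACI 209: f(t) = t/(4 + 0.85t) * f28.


f(90) = 90 / (4 + 0.85 * 90) * 42.7
= 90 / 80.5 * 42.7
= 47.74 MPa

47.74


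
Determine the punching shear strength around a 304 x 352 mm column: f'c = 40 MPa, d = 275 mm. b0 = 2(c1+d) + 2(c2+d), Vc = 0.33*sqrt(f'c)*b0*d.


b0 = 2*(304 + 275) + 2*(352 + 275) = 2412 mm
Vc = 0.33 * sqrt(40) * 2412 * 275 / 1000
= 1384.38 kN

1384.38


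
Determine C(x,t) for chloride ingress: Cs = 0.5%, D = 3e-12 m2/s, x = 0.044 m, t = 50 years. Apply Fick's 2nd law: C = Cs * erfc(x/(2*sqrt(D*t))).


t_seconds = 50 * 365.25 * 24 * 3600 = 1577880000.0 s
arg = 0.044 / (2 * sqrt(3e-12 * 1577880000.0))
= 0.3198
erfc(0.3198) = 0.6511
C = 0.5 * 0.6511 = 0.3256%

0.3256


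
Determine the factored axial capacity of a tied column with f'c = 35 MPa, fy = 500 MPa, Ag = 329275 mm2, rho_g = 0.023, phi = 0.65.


Ast = rho * Ag = 0.023 * 329275 = 7573.325 mm2
phi*Pn = 0.65 * 0.80 * (0.85 * 35 * (329275 - 7573.325) + 500 * 7573.325) / 1000
= 6945.79 kN

6945.79


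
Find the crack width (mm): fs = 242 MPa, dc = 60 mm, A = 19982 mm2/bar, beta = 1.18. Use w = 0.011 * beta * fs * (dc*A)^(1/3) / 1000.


w = 0.011 * beta * fs * (dc * A)^(1/3) / 1000
= 0.011 * 1.18 * 242 * (60 * 19982)^(1/3) / 1000
= 0.334 mm

0.334


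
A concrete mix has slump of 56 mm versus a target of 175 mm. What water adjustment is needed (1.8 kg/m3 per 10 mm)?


Difference = 175 - 56 = 119 mm
Water adjustment = 119 * 1.8 / 10 = 21.4 kg/m3

21.4


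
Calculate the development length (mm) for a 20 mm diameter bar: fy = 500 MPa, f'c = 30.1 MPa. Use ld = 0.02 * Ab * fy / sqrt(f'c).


Ab = pi * 20^2 / 4 = 314.159 mm2
ld = 0.02 * 314.159 * 500 / sqrt(30.1)
= 572.6 mm

572.6


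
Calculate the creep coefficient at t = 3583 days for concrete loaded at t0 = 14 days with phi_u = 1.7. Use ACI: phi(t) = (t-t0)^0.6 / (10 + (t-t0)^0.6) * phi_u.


dt = 3583 - 14 = 3569
phi = 3569^0.6 / (10 + 3569^0.6) * 1.7
= 1.583

1.583


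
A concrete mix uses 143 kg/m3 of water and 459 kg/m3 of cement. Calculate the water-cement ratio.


w/c = water / cement
w/c = 143 / 459 = 0.312

0.312


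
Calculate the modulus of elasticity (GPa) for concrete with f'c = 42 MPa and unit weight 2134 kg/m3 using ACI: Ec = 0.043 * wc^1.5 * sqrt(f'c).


Ec = 0.043 * 2134^1.5 * sqrt(42) / 1000
= 27.47 GPa

27.47


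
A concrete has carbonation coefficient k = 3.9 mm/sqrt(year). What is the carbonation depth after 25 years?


depth = k * sqrt(t)
= 3.9 * sqrt(25)
= 19.5 mm

19.5


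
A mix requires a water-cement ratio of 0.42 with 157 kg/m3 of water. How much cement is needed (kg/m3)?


Cement = water / (w/c)
= 157 / 0.42
= 373.8 kg/m3

373.8


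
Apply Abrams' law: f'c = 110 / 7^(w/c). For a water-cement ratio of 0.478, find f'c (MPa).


f'c = 110 / 7^0.478
= 110 / 2.535
= 43.39 MPa

43.39


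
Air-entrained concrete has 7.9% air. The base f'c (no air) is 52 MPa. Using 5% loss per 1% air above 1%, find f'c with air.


Strength loss = (7.9 - 1) * 5 = 34.5%
f'c = 52 * (1 - 34.5/100)
= 34.06 MPa

34.06


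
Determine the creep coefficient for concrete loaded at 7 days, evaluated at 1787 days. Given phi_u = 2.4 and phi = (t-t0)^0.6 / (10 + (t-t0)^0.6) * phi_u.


dt = 1787 - 7 = 1780
phi = 1780^0.6 / (10 + 1780^0.6) * 2.4
= 2.158

2.158


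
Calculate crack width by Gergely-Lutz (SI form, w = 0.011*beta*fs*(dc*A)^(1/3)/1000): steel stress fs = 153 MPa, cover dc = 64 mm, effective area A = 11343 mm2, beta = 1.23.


w = 0.011 * beta * fs * (dc * A)^(1/3) / 1000
= 0.011 * 1.23 * 153 * (64 * 11343)^(1/3) / 1000
= 0.186 mm

0.186


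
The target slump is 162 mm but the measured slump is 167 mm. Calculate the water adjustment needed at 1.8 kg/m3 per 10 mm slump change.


Difference = 162 - 167 = -5 mm
Water adjustment = -5 * 1.8 / 10 = -0.9 kg/m3

-0.9


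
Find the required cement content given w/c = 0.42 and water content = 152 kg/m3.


Cement = water / (w/c)
= 152 / 0.42
= 361.9 kg/m3

361.9


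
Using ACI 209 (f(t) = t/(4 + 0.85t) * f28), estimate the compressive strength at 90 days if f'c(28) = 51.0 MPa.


f(90) = 90 / (4 + 0.85 * 90) * 51.0
= 90 / 80.5 * 51.0
= 57.02 MPa

57.02


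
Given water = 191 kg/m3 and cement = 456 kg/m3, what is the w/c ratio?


w/c = water / cement
w/c = 191 / 456 = 0.419

0.419


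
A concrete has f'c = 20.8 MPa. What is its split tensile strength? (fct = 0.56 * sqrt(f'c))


fct = 0.56 * sqrt(20.8)
= 0.56 * 4.561
= 2.554 MPa

2.554


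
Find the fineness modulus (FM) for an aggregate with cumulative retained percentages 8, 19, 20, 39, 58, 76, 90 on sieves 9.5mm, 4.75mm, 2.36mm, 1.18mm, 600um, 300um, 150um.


FM = sum(cumulative % retained) / 100
= 310 / 100
= 3.1

3.1


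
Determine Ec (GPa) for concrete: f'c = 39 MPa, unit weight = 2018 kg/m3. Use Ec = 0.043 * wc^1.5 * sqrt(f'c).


Ec = 0.043 * 2018^1.5 * sqrt(39) / 1000
= 24.34 GPa

24.34


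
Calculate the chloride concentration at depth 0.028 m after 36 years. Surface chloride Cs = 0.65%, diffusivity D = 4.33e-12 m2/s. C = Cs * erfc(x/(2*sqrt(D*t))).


t_seconds = 36 * 365.25 * 24 * 3600 = 1136073600.0 s
arg = 0.028 / (2 * sqrt(4.33e-12 * 1136073600.0))
= 0.1996
erfc(0.1996) = 0.7777
C = 0.65 * 0.7777 = 0.5055%

0.5055


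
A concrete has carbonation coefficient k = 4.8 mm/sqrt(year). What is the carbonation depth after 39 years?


depth = k * sqrt(t)
= 4.8 * sqrt(39)
= 29.98 mm

29.98


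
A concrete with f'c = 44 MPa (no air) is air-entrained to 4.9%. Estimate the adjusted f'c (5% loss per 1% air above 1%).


Strength loss = (4.9 - 1) * 5 = 19.5%
f'c = 44 * (1 - 19.5/100)
= 35.42 MPa

35.42


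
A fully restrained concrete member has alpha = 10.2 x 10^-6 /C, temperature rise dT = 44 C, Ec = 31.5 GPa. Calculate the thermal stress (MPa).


sigma = alpha * dT * Ec
= 10.2e-6 * 44 * 31.5 * 1000
= 14.137 MPa

14.137


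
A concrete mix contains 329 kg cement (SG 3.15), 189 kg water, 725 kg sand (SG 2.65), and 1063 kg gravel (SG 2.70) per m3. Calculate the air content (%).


Vol cement = 329 / (3.15 * 1000) = 0.104444 m3
Vol water = 189 / 1000 = 0.189 m3
Vol sand = 725 / (2.65 * 1000) = 0.273585 m3
Vol gravel = 1063 / (2.70 * 1000) = 0.393704 m3
Total solid + water volume = 0.960733 m3
Air = (1 - 0.960733) * 100 = 3.93%

3.93


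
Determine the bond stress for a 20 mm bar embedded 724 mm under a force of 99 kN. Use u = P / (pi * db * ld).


u = P / (pi * db * ld)
= 99 * 1000 / (pi * 20 * 724)
= 2.176 MPa

2.176


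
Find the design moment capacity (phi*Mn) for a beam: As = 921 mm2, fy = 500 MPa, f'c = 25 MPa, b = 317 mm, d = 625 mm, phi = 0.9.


a = As * fy / (0.85 * f'c * b)
= 921 * 500 / (0.85 * 25 * 317)
= 68.3615 mm
Mn = As * fy * (d - a/2) / 10^6
= 272.0723 kN-m
phi*Mn = 0.9 * 272.0723 = 244.87 kN-m

244.87


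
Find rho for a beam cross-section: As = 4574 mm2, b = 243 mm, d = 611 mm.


rho = As / (b * d)
= 4574 / (243 * 611)
= 0.0308

0.0308


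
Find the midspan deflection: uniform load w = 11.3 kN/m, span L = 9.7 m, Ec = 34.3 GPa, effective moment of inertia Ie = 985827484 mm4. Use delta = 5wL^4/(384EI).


Convert: L = 9.7 m = 9700 mm, Ec = 34.3 GPa = 34300 MPa
delta = 5 * 11.3 * 9700^4 / (384 * 34300 * 985827484)
= 38.52 mm

38.52


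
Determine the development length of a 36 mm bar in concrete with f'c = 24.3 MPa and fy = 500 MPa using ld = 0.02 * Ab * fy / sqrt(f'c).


Ab = pi * 36^2 / 4 = 1017.876 mm2
ld = 0.02 * 1017.876 * 500 / sqrt(24.3)
= 2064.9 mm

2064.9


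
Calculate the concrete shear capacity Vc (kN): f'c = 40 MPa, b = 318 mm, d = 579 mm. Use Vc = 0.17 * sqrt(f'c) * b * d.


Vc = 0.17 * sqrt(40) * 318 * 579 / 1000
= 197.96 kN

197.96


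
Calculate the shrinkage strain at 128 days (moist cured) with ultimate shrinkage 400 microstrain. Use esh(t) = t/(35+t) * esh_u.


esh(128) = 128 / (35 + 128) * 400
= 128 / 163 * 400
= 314.1 microstrain

314.1


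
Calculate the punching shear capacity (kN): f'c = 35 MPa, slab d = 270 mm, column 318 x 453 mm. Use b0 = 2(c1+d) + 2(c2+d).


b0 = 2*(318 + 270) + 2*(453 + 270) = 2622 mm
Vc = 0.33 * sqrt(35) * 2622 * 270 / 1000
= 1382.12 kN

1382.12


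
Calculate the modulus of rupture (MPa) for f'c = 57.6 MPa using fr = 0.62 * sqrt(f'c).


fr = 0.62 * sqrt(57.6)
= 4.705 MPa

4.705


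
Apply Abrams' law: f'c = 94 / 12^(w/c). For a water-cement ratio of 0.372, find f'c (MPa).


f'c = 94 / 12^0.372
= 94 / 2.52
= 37.3 MPa

37.3


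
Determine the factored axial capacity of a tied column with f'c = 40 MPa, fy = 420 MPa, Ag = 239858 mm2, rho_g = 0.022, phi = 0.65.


Ast = rho * Ag = 0.022 * 239858 = 5276.876 mm2
phi*Pn = 0.65 * 0.80 * (0.85 * 40 * (239858 - 5276.876) + 420 * 5276.876) / 1000
= 5299.86 kN

5299.86


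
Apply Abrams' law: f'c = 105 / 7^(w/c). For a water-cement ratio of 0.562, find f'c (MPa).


f'c = 105 / 7^0.562
= 105 / 2.985
= 35.18 MPa

35.18


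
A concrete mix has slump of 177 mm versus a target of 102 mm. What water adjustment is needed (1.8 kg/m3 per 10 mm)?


Difference = 102 - 177 = -75 mm
Water adjustment = -75 * 1.8 / 10 = -13.5 kg/m3

-13.5


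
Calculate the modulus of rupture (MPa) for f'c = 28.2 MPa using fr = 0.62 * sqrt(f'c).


fr = 0.62 * sqrt(28.2)
= 3.292 MPa

3.292


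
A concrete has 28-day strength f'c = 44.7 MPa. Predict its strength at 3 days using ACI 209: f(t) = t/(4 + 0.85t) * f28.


f(3) = 3 / (4 + 0.85 * 3) * 44.7
= 3 / 6.55 * 44.7
= 20.47 MPa

20.47


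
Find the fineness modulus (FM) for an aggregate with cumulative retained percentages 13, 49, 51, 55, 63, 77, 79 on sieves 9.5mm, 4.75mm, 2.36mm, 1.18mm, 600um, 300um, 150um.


FM = sum(cumulative % retained) / 100
= 387 / 100
= 3.87

3.87


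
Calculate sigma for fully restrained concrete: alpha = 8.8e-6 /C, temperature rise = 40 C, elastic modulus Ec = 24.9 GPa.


sigma = alpha * dT * Ec
= 8.8e-6 * 40 * 24.9 * 1000
= 8.765 MPa

8.765


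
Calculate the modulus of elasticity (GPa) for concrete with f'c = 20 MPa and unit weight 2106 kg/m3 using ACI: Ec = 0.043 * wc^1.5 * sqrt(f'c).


Ec = 0.043 * 2106^1.5 * sqrt(20) / 1000
= 18.59 GPa

18.59


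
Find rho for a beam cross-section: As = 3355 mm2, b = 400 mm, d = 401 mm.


rho = As / (b * d)
= 3355 / (400 * 401)
= 0.0209

0.0209


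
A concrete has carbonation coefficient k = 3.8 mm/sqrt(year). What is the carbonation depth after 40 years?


depth = k * sqrt(t)
= 3.8 * sqrt(40)
= 24.03 mm

24.03


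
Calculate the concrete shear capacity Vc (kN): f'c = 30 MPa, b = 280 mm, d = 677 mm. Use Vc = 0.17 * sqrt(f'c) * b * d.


Vc = 0.17 * sqrt(30) * 280 * 677 / 1000
= 176.5 kN

176.5


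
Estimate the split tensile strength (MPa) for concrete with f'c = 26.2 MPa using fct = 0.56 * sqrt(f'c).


fct = 0.56 * sqrt(26.2)
= 0.56 * 5.119
= 2.866 MPa

2.866


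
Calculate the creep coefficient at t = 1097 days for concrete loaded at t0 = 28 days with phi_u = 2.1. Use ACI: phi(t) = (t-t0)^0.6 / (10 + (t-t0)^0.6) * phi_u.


dt = 1097 - 28 = 1069
phi = 1069^0.6 / (10 + 1069^0.6) * 2.1
= 1.822

1.822


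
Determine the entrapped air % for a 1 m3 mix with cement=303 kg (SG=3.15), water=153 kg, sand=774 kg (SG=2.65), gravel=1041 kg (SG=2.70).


Vol cement = 303 / (3.15 * 1000) = 0.09619 m3
Vol water = 153 / 1000 = 0.153 m3
Vol sand = 774 / (2.65 * 1000) = 0.292075 m3
Vol gravel = 1041 / (2.70 * 1000) = 0.385556 m3
Total solid + water volume = 0.926822 m3
Air = (1 - 0.926822) * 100 = 7.32%

7.32


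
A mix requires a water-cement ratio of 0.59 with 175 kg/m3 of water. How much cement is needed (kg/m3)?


Cement = water / (w/c)
= 175 / 0.59
= 296.6 kg/m3

296.6


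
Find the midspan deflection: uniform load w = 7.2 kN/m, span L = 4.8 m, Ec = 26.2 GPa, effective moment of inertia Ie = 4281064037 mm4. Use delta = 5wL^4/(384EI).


Convert: L = 4.8 m = 4800 mm, Ec = 26.2 GPa = 26200 MPa
delta = 5 * 7.2 * 4800^4 / (384 * 26200 * 4281064037)
= 0.44 mm

0.44


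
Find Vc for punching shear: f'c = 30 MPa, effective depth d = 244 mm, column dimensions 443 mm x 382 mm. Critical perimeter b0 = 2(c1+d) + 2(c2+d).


b0 = 2*(443 + 244) + 2*(382 + 244) = 2626 mm
Vc = 0.33 * sqrt(30) * 2626 * 244 / 1000
= 1158.13 kN

1158.13


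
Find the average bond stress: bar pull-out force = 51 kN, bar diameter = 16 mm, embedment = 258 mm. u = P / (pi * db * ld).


u = P / (pi * db * ld)
= 51 * 1000 / (pi * 16 * 258)
= 3.933 MPa

3.933


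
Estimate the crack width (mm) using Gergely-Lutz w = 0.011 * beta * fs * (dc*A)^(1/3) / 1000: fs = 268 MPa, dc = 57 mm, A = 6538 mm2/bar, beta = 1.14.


w = 0.011 * beta * fs * (dc * A)^(1/3) / 1000
= 0.011 * 1.14 * 268 * (57 * 6538)^(1/3) / 1000
= 0.242 mm

0.242


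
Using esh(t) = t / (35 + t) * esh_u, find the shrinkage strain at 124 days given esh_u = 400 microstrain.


esh(124) = 124 / (35 + 124) * 400
= 124 / 159 * 400
= 311.9 microstrain

311.9


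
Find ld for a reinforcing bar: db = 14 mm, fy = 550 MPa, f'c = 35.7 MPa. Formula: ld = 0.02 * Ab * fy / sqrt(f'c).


Ab = pi * 14^2 / 4 = 153.938 mm2
ld = 0.02 * 153.938 * 550 / sqrt(35.7)
= 283.4 mm

283.4


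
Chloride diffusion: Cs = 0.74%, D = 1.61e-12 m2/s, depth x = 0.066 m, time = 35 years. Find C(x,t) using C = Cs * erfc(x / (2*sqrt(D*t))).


t_seconds = 35 * 365.25 * 24 * 3600 = 1104516000.0 s
arg = 0.066 / (2 * sqrt(1.61e-12 * 1104516000.0))
= 0.7826
erfc(0.7826) = 0.2684
C = 0.74 * 0.2684 = 0.1986%

0.1986


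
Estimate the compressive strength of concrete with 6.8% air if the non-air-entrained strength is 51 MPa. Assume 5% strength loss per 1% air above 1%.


Strength loss = (6.8 - 1) * 5 = 29.0%
f'c = 51 * (1 - 29.0/100)
= 36.21 MPa

36.21


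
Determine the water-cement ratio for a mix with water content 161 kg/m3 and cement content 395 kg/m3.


w/c = water / cement
w/c = 161 / 395 = 0.408

0.408


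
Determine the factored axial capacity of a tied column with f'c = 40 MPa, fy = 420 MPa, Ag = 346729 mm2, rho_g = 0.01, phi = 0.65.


Ast = rho * Ag = 0.01 * 346729 = 3467.29 mm2
phi*Pn = 0.65 * 0.80 * (0.85 * 40 * (346729 - 3467.29) + 420 * 3467.29) / 1000
= 6826.12 kN

6826.12


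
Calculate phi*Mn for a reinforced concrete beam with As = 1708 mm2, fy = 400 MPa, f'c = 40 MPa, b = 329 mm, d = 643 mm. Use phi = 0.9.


a = As * fy / (0.85 * f'c * b)
= 1708 * 400 / (0.85 * 40 * 329)
= 61.0763 mm
Mn = As * fy * (d - a/2) / 10^6
= 418.4339 kN-m
phi*Mn = 0.9 * 418.4339 = 376.59 kN-m

376.59
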